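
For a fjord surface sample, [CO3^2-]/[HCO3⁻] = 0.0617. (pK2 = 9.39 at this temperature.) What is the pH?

pH = 8.18

From K2 = [H⁺][CO3^2-]/[HCO3⁻]:  pH = pK2 + log₁₀([CO3^2-]/[HCO3⁻])
log₁₀(0.0617) = -1.210
pH = 9.39 + (-1.210) = 8.18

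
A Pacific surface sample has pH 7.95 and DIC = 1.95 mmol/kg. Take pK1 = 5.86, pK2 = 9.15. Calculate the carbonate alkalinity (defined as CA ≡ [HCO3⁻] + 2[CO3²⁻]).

CA = [HCO3⁻] + 2[CO3²⁻] = (α₁ + 2α₂)·DIC
At pH 7.95: [H⁺]/K1 = 10^-2.09 = 0.0081283, K2/[H⁺] = 10^-1.20 = 0.063096
α₁ = 1/(1 + 0.0081283 + 0.063096) = 1/1.0712 = 0.9335; α₂ = α₁·K2/[H⁺] = 0.05890
α₁ + 2α₂ = 1.0513
CA = 1.0513 × 1.95 = 2.05 mmol/kg

CA = 2.05 mmol/kg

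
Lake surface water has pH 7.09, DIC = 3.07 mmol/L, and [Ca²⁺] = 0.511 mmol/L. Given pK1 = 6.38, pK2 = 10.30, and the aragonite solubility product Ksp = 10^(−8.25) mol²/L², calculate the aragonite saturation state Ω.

α₂ = 1 / (1 + [H⁺]/K2 + [H⁺]²/(K1K2)) = 1 / (1 + 10^+3.21 + 10^+2.50)
   = 1 / (1 + 1621.8 + 316.23) = 1/1939.0 = 0.0005157
[CO3²⁻] = α₂ × DIC = 0.0005157 × 3.07 = 0.001583 mmol/L = 1.583 μmol/L
Ksp = 10^(−8.25) = 5.623×10^-9
Ω = [Ca²⁺][CO3²⁻]/Ksp = (0.511×10^-3)(1.583×10^-6) / 5.623×10^-9 = 0.144

Ω = 0.144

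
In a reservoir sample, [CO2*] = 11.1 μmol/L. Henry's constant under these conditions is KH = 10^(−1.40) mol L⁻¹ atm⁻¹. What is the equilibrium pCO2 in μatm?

KH = 10^(−1.40) = 3.981×10^-2 mol L⁻¹ atm⁻¹
pCO2 = [CO2*]/KH = 11.1×10^-6 / 3.981×10^-2 = 2.79×10^-4 atm = 279 μatm

pCO2 = 279 μatm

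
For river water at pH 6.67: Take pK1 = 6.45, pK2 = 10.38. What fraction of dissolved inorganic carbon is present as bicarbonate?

α₁ = 1 / (1 + [H⁺]/K1 + K2/[H⁺]) = 1 / (1 + 10^-0.22 + 10^-3.71)
   = 1 / (1 + 0.60256 + 0.00019498) = 1/1.6028 = 0.6239

α₁ = 0.624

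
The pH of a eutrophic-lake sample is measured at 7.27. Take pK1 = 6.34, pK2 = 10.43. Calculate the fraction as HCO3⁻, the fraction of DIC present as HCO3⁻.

α₁ = 1 / (1 + [H⁺]/K1 + K2/[H⁺]) = 1 / (1 + 10^-0.93 + 10^-3.16)
   = 1 / (1 + 0.11749 + 0.00069183) = 1/1.1182 = 0.8943

α₁ = 0.894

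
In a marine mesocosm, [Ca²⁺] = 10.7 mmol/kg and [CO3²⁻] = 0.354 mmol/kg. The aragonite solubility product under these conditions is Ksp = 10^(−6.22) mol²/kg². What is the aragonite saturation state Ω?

Ω = 6.29

Ksp = 10^(−6.22) = 6.026×10^-7
Ω = [Ca²⁺][CO3²⁻]/Ksp = (10.7×10^-3)(0.354×10^-3) / 6.026×10^-7 = 6.29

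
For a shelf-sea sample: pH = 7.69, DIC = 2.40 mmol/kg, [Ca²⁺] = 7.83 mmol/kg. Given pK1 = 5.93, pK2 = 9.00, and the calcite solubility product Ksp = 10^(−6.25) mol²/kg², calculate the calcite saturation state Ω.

Ω = 1.53

α₂ = 1 / (1 + [H⁺]/K2 + [H⁺]²/(K1K2)) = 1 / (1 + 10^+1.31 + 10^-0.45)
   = 1 / (1 + 20.417 + 0.35481) = 1/21.772 = 0.04593
[CO3²⁻] = α₂ × DIC = 0.04593 × 2.40 = 0.1102 mmol/kg
Ksp = 10^(−6.25) = 5.623×10^-7
Ω = [Ca²⁺][CO3²⁻]/Ksp = (7.83×10^-3)(1.102×10^-4) / 5.623×10^-7 = 1.53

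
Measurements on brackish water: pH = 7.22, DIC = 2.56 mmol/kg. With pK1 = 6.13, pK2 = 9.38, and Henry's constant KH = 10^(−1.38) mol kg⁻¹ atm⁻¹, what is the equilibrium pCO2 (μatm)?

α₀ = 1 / (1 + K1/[H⁺] + K1K2/[H⁺]²) = 1 / (1 + 10^+1.09 + 10^-1.07)
   = 1 / (1 + 12.303 + 0.085114) = 1/13.388 = 0.07469
[CO2*] = α₀ × DIC = 0.07469 × 2.56 = 0.1912 mmol/kg
pCO2 = [CO2*]/KH = 1.912×10^-4 / 4.169×10^-2 = 4590 μatm

pCO2 = 4590 μatm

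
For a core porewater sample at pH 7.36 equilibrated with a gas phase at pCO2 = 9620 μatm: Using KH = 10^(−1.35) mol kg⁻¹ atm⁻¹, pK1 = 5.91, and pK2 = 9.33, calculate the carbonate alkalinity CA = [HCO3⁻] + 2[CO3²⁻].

CA = 12.4 mmol/kg

[CO2*] = KH · pCO2 = 10^(−1.35) × 9620×10^-6 = 4.297×10^-4 mol/kg
α₀ = 1/(1 + K1/[H⁺] + K1K2/[H⁺]²) = 1/(1 + 10^+1.45 + 10^-0.52) = 0.03391
DIC = [CO2*]/α₀ = 4.297×10^-4 / 0.03391 = 12.67 mmol/kg
CA = (α₁ + 2α₂)·DIC = (0.9558 + 2×0.01024) × 12.67 = 12.4 mmol/kg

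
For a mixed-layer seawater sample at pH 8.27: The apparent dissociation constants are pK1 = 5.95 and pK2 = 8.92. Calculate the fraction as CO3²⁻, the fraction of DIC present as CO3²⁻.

α₂ = 0.182

α₂ = 1 / (1 + [H⁺]/K2 + [H⁺]²/(K1K2)) = 1 / (1 + 10^+0.65 + 10^-1.67)
   = 1 / (1 + 4.4668 + 0.021380) = 1/5.4882 = 0.1822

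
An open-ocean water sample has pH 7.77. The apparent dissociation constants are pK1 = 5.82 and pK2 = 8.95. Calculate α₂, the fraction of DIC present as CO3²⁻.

α₂ = 0.0613

α₂ = 1 / (1 + [H⁺]/K2 + [H⁺]²/(K1K2)) = 1 / (1 + 10^+1.18 + 10^-0.77)
   = 1 / (1 + 15.136 + 0.16982) = 1/16.305 = 0.06133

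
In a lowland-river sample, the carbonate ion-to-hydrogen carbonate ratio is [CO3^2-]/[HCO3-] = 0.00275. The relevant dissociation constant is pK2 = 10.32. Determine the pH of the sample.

pH = 7.76

From K2 = [H⁺][CO3^2-]/[HCO3-]:  pH = pK2 + log₁₀([CO3^2-]/[HCO3-])
log₁₀(0.00275) = -2.561
pH = 10.32 + (-2.561) = 7.76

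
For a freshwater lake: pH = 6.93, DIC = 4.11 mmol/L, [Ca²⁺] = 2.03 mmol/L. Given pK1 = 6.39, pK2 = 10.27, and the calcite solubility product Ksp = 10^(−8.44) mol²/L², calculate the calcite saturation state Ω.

α₂ = 1 / (1 + [H⁺]/K2 + [H⁺]²/(K1K2)) = 1 / (1 + 10^+3.34 + 10^+2.80)
   = 1 / (1 + 2187.8 + 630.96) = 1/2819.7 = 0.0003546
[CO3²⁻] = α₂ × DIC = 0.0003546 × 4.11 = 0.001458 mmol/L = 1.458 μmol/L
Ksp = 10^(−8.44) = 3.631×10^-9
Ω = [Ca²⁺][CO3²⁻]/Ksp = (2.03×10^-3)(1.458×10^-6) / 3.631×10^-9 = 0.815

Ω = 0.815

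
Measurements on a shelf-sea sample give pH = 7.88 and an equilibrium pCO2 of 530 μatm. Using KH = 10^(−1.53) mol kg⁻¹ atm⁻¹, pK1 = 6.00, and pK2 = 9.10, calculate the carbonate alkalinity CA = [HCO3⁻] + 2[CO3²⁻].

[CO2*] = KH · pCO2 = 10^(−1.53) × 530×10^-6 = 1.564×10^-5 mol/kg
α₀ = 1/(1 + K1/[H⁺] + K1K2/[H⁺]²) = 1/(1 + 10^+1.88 + 10^+0.66) = 0.01228
DIC = [CO2*]/α₀ = 1.564×10^-5 / 0.01228 = 1.274 mmol/kg
CA = (α₁ + 2α₂)·DIC = (0.9316 + 2×0.05613) × 1.274 = 1.33 mmol/kg

CA = 1.33 mmol/kg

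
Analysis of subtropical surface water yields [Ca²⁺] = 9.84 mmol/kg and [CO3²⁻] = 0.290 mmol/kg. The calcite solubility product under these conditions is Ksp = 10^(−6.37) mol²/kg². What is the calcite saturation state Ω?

Ksp = 10^(−6.37) = 4.266×10^-7
Ω = [Ca²⁺][CO3²⁻]/Ksp = (9.84×10^-3)(0.290×10^-3) / 4.266×10^-7 = 6.69

Ω = 6.69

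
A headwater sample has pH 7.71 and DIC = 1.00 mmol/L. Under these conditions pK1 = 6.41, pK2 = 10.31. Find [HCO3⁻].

[HCO3⁻] = 0.950 mmol/L

α₁ = 1 / (1 + [H⁺]/K1 + K2/[H⁺]) = 1 / (1 + 10^-1.30 + 10^-2.60)
   = 1 / (1 + 0.050119 + 0.0025119) = 1/1.0526 = 0.9500
[HCO3⁻] = α₁ × DIC = 0.9500 × 1.00 = 0.950 mmol/L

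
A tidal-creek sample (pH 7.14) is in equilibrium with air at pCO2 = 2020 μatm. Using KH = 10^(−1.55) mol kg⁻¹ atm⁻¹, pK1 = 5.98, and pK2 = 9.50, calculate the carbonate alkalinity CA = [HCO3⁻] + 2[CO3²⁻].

[CO2*] = KH · pCO2 = 10^(−1.55) × 2020×10^-6 = 5.693×10^-5 mol/kg
α₀ = 1/(1 + K1/[H⁺] + K1K2/[H⁺]²) = 1/(1 + 10^+1.16 + 10^-1.20) = 0.06444
DIC = [CO2*]/α₀ = 5.693×10^-5 / 0.06444 = 0.8834 mmol/kg
CA = (α₁ + 2α₂)·DIC = (0.9315 + 2×0.004066) × 0.8834 = 0.830 mmol/kg

CA = 0.830 mmol/kg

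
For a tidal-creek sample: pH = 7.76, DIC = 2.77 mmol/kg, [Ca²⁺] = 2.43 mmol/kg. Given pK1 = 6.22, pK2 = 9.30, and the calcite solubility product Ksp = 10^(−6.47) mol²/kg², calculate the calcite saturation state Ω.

Ω = 0.542

α₂ = 1 / (1 + [H⁺]/K2 + [H⁺]²/(K1K2)) = 1 / (1 + 10^+1.54 + 10^+0.00)
   = 1 / (1 + 34.674 + 1.0000) = 1/36.674 = 0.02727
[CO3²⁻] = α₂ × DIC = 0.02727 × 2.77 = 0.07553 mmol/kg
Ksp = 10^(−6.47) = 3.388×10^-7
Ω = [Ca²⁺][CO3²⁻]/Ksp = (2.43×10^-3)(7.553×10^-5) / 3.388×10^-7 = 0.542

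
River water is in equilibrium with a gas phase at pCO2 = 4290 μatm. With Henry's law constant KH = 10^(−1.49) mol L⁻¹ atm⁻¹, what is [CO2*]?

[CO2*] = 139 μmol/L

KH = 10^(−1.49) = 3.236×10^-2 mol L⁻¹ atm⁻¹
[CO2*] = KH · pCO2 = 3.236×10^-2 × 4290×10^-6 atm = 1.39×10^-4 mol/L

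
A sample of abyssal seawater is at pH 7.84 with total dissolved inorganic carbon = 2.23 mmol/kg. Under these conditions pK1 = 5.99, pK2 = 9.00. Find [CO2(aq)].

[CO2*] = 0.0291 mmol/kg

α₀ = 1 / (1 + K1/[H⁺] + K1K2/[H⁺]²) = 1 / (1 + 10^+1.85 + 10^+0.69)
   = 1 / (1 + 70.795 + 4.8978) = 1/76.692 = 0.01304
[CO2*] = α₀ × DIC = 0.01304 × 2.23 = 0.0291 mmol/kg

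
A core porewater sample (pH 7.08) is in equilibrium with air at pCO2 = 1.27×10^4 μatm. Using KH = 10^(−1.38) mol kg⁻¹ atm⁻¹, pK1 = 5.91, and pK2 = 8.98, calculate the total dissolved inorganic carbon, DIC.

DIC = 8.46 mmol/kg

[CO2*] = KH · pCO2 = 10^(−1.38) × 1.27×10^4×10^-6 = 5.294×10^-4 mol/kg
α₀ = 1/(1 + K1/[H⁺] + K1K2/[H⁺]²) = 1/(1 + 10^+1.17 + 10^-0.73) = 0.06259
DIC = [CO2*]/α₀ = 5.294×10^-4 / 0.06259 = 8.46 mmol/kg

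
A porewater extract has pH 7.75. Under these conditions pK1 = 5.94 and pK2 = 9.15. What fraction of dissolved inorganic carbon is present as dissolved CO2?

α₀ = 1 / (1 + K1/[H⁺] + K1K2/[H⁺]²) = 1 / (1 + 10^+1.81 + 10^+0.41)
   = 1 / (1 + 64.565 + 2.5704) = 1/68.136 = 0.01468

α₀ = 0.0147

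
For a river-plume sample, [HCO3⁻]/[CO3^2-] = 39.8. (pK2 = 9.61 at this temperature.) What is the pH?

From K2 = [H⁺][CO3^2-]/[HCO3⁻]:  pH = pK2 − log₁₀([HCO3⁻]/[CO3^2-])
log₁₀(39.8) = +1.600
pH = 9.61 − (+1.600) = 8.01

pH = 8.01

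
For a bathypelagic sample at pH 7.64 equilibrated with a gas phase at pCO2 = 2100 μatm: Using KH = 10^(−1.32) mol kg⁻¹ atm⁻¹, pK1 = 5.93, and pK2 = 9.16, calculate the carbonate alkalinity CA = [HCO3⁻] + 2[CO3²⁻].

CA = 5.47 mmol/kg

[CO2*] = KH · pCO2 = 10^(−1.32) × 2100×10^-6 = 1.005×10^-4 mol/kg
α₀ = 1/(1 + K1/[H⁺] + K1K2/[H⁺]²) = 1/(1 + 10^+1.71 + 10^+0.19) = 0.01858
DIC = [CO2*]/α₀ = 1.005×10^-4 / 0.01858 = 5.411 mmol/kg
CA = (α₁ + 2α₂)·DIC = (0.9527 + 2×0.02877) × 5.411 = 5.47 mmol/kg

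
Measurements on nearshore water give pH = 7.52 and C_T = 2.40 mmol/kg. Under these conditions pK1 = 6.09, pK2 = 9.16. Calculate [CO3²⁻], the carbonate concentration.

α₂ = 1 / (1 + [H⁺]/K2 + [H⁺]²/(K1K2)) = 1 / (1 + 10^+1.64 + 10^+0.21)
   = 1 / (1 + 43.652 + 1.6218) = 1/46.273 = 0.02161
[CO3²⁻] = α₂ × DIC = 0.02161 × 2.40 = 0.0519 mmol/kg

[CO3²⁻] = 0.0519 mmol/kg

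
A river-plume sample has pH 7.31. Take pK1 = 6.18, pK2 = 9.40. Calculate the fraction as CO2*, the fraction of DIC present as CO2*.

α₀ = 1 / (1 + K1/[H⁺] + K1K2/[H⁺]²) = 1 / (1 + 10^+1.13 + 10^-0.96)
   = 1 / (1 + 13.490 + 0.10965) = 1/14.599 = 0.06850

α₀ = 0.0685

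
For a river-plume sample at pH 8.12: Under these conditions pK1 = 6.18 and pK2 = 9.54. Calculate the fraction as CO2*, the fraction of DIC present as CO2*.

α₀ = 0.0109

α₀ = 1 / (1 + K1/[H⁺] + K1K2/[H⁺]²) = 1 / (1 + 10^+1.94 + 10^+0.52)
   = 1 / (1 + 87.096 + 3.3113) = 1/91.408 = 0.01094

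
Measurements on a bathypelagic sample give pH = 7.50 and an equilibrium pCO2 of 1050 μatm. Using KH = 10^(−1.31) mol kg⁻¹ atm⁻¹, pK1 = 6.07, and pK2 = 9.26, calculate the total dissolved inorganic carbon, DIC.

DIC = 1.46 mmol/kg

[CO2*] = KH · pCO2 = 10^(−1.31) × 1050×10^-6 = 5.143×10^-5 mol/kg
α₀ = 1/(1 + K1/[H⁺] + K1K2/[H⁺]²) = 1/(1 + 10^+1.43 + 10^-0.33) = 0.03523
DIC = [CO2*]/α₀ = 5.143×10^-5 / 0.03523 = 1.46 mmol/kg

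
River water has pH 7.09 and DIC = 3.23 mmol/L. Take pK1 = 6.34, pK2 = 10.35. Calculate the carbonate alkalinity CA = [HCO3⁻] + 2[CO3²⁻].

CA = 2.74 mmol/L

CA = [HCO3⁻] + 2[CO3²⁻] = (α₁ + 2α₂)·DIC
At pH 7.09: [H⁺]/K1 = 10^-0.75 = 0.17783, K2/[H⁺] = 10^-3.26 = 0.00054954
α₁ = 1/(1 + 0.17783 + 0.00054954) = 1/1.1784 = 0.8486; α₂ = α₁·K2/[H⁺] = 0.0004664
α₁ + 2α₂ = 0.8496
CA = 0.8496 × 3.23 = 2.74 mmol/L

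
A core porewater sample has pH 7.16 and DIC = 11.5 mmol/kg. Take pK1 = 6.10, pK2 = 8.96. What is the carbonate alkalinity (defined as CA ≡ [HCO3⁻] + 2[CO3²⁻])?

CA = 10.8 mmol/kg

CA = [HCO3⁻] + 2[CO3²⁻] = (α₁ + 2α₂)·DIC
At pH 7.16: [H⁺]/K1 = 10^-1.06 = 0.087096, K2/[H⁺] = 10^-1.80 = 0.015849
α₁ = 1/(1 + 0.087096 + 0.015849) = 1/1.1029 = 0.9067; α₂ = α₁·K2/[H⁺] = 0.01437
α₁ + 2α₂ = 0.9354
CA = 0.9354 × 11.5 = 10.8 mmol/kg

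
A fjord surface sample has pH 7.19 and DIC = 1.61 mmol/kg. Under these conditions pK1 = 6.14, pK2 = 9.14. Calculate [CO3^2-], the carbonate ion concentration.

α₂ = 1 / (1 + [H⁺]/K2 + [H⁺]²/(K1K2)) = 1 / (1 + 10^+1.95 + 10^+0.90)
   = 1 / (1 + 89.125 + 7.9433) = 1/98.068 = 0.01020
[CO3²⁻] = α₂ × DIC = 0.01020 × 1.61 = 0.0164 mmol/kg = 16.4 μmol/kg

[CO3²⁻] = 16.4 μmol/kg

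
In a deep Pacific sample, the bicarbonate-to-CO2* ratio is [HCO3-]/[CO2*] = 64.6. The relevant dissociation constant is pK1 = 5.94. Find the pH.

From K1 = [H⁺][HCO3-]/[CO2*]:  pH = pK1 + log₁₀([HCO3-]/[CO2*])
log₁₀(64.6) = +1.810
pH = 5.94 + (+1.810) = 7.75

pH = 7.75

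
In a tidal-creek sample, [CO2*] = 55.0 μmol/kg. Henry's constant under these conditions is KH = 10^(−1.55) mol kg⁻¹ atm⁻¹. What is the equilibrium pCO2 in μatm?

pCO2 = 1950 μatm

KH = 10^(−1.55) = 2.818×10^-2 mol kg⁻¹ atm⁻¹
pCO2 = [CO2*]/KH = 55.0×10^-6 / 2.818×10^-2 = 1.95×10^-3 atm = 1950 μatm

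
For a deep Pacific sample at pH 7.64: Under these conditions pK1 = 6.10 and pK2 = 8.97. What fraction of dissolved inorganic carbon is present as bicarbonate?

α₁ = 1 / (1 + [H⁺]/K1 + K2/[H⁺]) = 1 / (1 + 10^-1.54 + 10^-1.33)
   = 1 / (1 + 0.028840 + 0.046774) = 1/1.0756 = 0.9297

α₁ = 0.930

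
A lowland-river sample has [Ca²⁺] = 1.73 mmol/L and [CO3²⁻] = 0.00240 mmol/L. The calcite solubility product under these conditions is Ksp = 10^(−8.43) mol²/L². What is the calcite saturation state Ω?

Ksp = 10^(−8.43) = 3.715×10^-9
Ω = [Ca²⁺][CO3²⁻]/Ksp = (1.73×10^-3)(0.00240×10^-3) / 3.715×10^-9 = 1.12

Ω = 1.12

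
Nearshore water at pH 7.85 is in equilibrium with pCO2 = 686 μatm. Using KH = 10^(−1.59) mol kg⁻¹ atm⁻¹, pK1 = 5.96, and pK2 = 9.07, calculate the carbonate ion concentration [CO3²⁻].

[CO3²⁻] = 0.0825 mmol/kg

[CO2*] = KH · pCO2 = 10^(−1.59) × 686×10^-6 = 1.763×10^-5 mol/kg
α₀ = 1/(1 + K1/[H⁺] + K1K2/[H⁺]²) = 1/(1 + 10^+1.89 + 10^+0.67) = 0.01200
DIC = [CO2*]/α₀ = 1.763×10^-5 / 0.01200 = 1.469 mmol/kg
[CO3²⁻] = α₂·DIC; α₂ = 0.05615, so [CO3²⁻] = 0.05615 × 1.469 = 0.0825 mmol/kg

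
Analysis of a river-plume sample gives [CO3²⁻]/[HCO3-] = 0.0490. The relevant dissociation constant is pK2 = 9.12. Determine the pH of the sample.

From K2 = [H⁺][CO3²⁻]/[HCO3-]:  pH = pK2 + log₁₀([CO3²⁻]/[HCO3-])
log₁₀(0.0490) = -1.310
pH = 9.12 + (-1.310) = 7.81

pH = 7.81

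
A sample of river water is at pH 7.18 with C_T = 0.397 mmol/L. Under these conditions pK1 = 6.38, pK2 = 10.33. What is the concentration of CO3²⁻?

[CO3²⁻] = 0.242 μmol/L

α₂ = 1 / (1 + [H⁺]/K2 + [H⁺]²/(K1K2)) = 1 / (1 + 10^+3.15 + 10^+2.35)
   = 1 / (1 + 1412.5 + 223.87) = 1/1637.4 = 0.0006107
[CO3²⁻] = α₂ × DIC = 0.0006107 × 0.397 = 0.000242 mmol/L = 0.242 μmol/L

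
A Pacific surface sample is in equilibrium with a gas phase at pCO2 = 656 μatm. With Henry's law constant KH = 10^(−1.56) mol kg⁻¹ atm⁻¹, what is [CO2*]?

KH = 10^(−1.56) = 2.754×10^-2 mol kg⁻¹ atm⁻¹
[CO2*] = KH · pCO2 = 2.754×10^-2 × 656×10^-6 atm = 1.81×10^-5 mol/kg

[CO2*] = 18.1 μmol/kg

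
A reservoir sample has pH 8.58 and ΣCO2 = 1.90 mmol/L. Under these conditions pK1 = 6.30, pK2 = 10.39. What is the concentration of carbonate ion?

α₂ = 1 / (1 + [H⁺]/K2 + [H⁺]²/(K1K2)) = 1 / (1 + 10^+1.81 + 10^-0.47)
   = 1 / (1 + 64.565 + 0.33884) = 1/65.904 = 0.01517
[CO3²⁻] = α₂ × DIC = 0.01517 × 1.90 = 0.0288 mmol/L

[CO3²⁻] = 0.0288 mmol/L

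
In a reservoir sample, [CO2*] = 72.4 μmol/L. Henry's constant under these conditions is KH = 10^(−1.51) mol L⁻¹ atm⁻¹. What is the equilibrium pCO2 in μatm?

pCO2 = 2340 μatm

KH = 10^(−1.51) = 3.090×10^-2 mol L⁻¹ atm⁻¹
pCO2 = [CO2*]/KH = 72.4×10^-6 / 3.090×10^-2 = 2.34×10^-3 atm = 2340 μatm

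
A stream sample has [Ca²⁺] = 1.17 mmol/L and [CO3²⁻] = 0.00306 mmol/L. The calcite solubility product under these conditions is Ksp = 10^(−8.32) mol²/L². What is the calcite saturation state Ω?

Ω = 0.748

Ksp = 10^(−8.32) = 4.786×10^-9
Ω = [Ca²⁺][CO3²⁻]/Ksp = (1.17×10^-3)(0.00306×10^-3) / 4.786×10^-9 = 0.748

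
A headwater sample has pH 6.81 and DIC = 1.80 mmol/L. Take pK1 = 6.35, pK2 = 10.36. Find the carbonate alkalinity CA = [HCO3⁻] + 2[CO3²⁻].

CA = 1.34 mmol/L

CA = [HCO3⁻] + 2[CO3²⁻] = (α₁ + 2α₂)·DIC
At pH 6.81: [H⁺]/K1 = 10^-0.46 = 0.34674, K2/[H⁺] = 10^-3.55 = 0.00028184
α₁ = 1/(1 + 0.34674 + 0.00028184) = 1/1.3470 = 0.7424; α₂ = α₁·K2/[H⁺] = 0.0002092
α₁ + 2α₂ = 0.7428
CA = 0.7428 × 1.80 = 1.34 mmol/L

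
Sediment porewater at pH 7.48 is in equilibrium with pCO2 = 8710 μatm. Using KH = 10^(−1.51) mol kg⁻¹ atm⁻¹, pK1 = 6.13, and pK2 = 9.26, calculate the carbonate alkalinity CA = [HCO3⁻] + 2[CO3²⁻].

CA = 6.23 mmol/kg

[CO2*] = KH · pCO2 = 10^(−1.51) × 8710×10^-6 = 2.692×10^-4 mol/kg
α₀ = 1/(1 + K1/[H⁺] + K1K2/[H⁺]²) = 1/(1 + 10^+1.35 + 10^-0.43) = 0.04209
DIC = [CO2*]/α₀ = 2.692×10^-4 / 0.04209 = 6.395 mmol/kg
CA = (α₁ + 2α₂)·DIC = (0.9423 + 2×0.01564) × 6.395 = 6.23 mmol/kg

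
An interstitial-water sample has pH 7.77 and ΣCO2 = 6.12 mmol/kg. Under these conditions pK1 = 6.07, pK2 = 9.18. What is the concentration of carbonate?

[CO3²⁻] = 0.225 mmol/kg

α₂ = 1 / (1 + [H⁺]/K2 + [H⁺]²/(K1K2)) = 1 / (1 + 10^+1.41 + 10^-0.29)
   = 1 / (1 + 25.704 + 0.51286) = 1/27.217 = 0.03674
[CO3²⁻] = α₂ × DIC = 0.03674 × 6.12 = 0.225 mmol/kg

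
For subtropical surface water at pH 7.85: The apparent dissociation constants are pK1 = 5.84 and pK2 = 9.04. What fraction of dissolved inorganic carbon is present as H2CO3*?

α₀ = 1 / (1 + K1/[H⁺] + K1K2/[H⁺]²) = 1 / (1 + 10^+2.01 + 10^+0.82)
   = 1 / (1 + 102.33 + 6.6069) = 1/109.94 = 0.009096

α₀ = 0.00910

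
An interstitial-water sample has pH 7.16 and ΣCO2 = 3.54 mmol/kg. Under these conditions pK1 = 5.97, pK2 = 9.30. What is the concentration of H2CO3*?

α₀ = 1 / (1 + K1/[H⁺] + K1K2/[H⁺]²) = 1 / (1 + 10^+1.19 + 10^-0.95)
   = 1 / (1 + 15.488 + 0.11220) = 1/16.600 = 0.06024
[CO2*] = α₀ × DIC = 0.06024 × 3.54 = 0.213 mmol/kg

[CO2*] = 0.213 mmol/kg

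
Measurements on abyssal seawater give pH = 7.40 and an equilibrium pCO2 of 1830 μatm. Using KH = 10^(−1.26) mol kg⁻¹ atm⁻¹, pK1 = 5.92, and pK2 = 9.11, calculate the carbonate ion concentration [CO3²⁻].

[CO2*] = KH · pCO2 = 10^(−1.26) × 1830×10^-6 = 1.006×10^-4 mol/kg
α₀ = 1/(1 + K1/[H⁺] + K1K2/[H⁺]²) = 1/(1 + 10^+1.48 + 10^-0.23) = 0.03146
DIC = [CO2*]/α₀ = 1.006×10^-4 / 0.03146 = 3.197 mmol/kg
[CO3²⁻] = α₂·DIC; α₂ = 0.01852, so [CO3²⁻] = 0.01852 × 3.197 = 0.0592 mmol/kg

[CO3²⁻] = 0.0592 mmol/kg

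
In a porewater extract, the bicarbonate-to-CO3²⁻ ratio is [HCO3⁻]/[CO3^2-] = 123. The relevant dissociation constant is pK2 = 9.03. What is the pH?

pH = 6.94

From K2 = [H⁺][CO3^2-]/[HCO3⁻]:  pH = pK2 − log₁₀([HCO3⁻]/[CO3^2-])
log₁₀(123) = +2.090
pH = 9.03 − (+2.090) = 6.94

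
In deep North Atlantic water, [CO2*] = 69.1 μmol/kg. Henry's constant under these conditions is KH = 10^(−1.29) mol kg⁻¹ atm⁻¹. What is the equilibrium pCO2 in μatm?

pCO2 = 1350 μatm

KH = 10^(−1.29) = 5.129×10^-2 mol kg⁻¹ atm⁻¹
pCO2 = [CO2*]/KH = 69.1×10^-6 / 5.129×10^-2 = 1.35×10^-3 atm = 1350 μatm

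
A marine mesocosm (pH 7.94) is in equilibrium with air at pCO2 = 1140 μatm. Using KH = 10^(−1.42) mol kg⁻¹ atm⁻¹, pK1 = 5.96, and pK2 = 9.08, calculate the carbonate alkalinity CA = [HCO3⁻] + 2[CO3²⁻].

[CO2*] = KH · pCO2 = 10^(−1.42) × 1140×10^-6 = 4.334×10^-5 mol/kg
α₀ = 1/(1 + K1/[H⁺] + K1K2/[H⁺]²) = 1/(1 + 10^+1.98 + 10^+0.84) = 0.009670
DIC = [CO2*]/α₀ = 4.334×10^-5 / 0.009670 = 4.482 mmol/kg
CA = (α₁ + 2α₂)·DIC = (0.9234 + 2×0.06690) × 4.482 = 4.74 mmol/kg

CA = 4.74 mmol/kg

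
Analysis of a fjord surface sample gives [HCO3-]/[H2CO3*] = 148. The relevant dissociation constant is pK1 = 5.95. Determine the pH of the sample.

From K1 = [H⁺][HCO3-]/[H2CO3*]:  pH = pK1 + log₁₀([HCO3-]/[H2CO3*])
log₁₀(148) = +2.170
pH = 5.95 + (+2.170) = 8.12

pH = 8.12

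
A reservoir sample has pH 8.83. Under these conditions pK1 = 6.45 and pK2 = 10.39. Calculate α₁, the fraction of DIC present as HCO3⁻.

α₁ = 1 / (1 + [H⁺]/K1 + K2/[H⁺]) = 1 / (1 + 10^-2.38 + 10^-1.56)
   = 1 / (1 + 0.0041687 + 0.027542) = 1/1.0317 = 0.9693

α₁ = 0.969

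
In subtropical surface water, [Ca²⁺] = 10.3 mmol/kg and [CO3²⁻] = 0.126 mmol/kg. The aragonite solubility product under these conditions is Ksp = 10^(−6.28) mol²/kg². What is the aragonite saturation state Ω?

Ω = 2.47

Ksp = 10^(−6.28) = 5.248×10^-7
Ω = [Ca²⁺][CO3²⁻]/Ksp = (10.3×10^-3)(0.126×10^-3) / 5.248×10^-7 = 2.47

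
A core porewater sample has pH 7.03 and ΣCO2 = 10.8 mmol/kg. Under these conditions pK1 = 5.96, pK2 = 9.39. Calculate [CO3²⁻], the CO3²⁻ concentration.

[CO3²⁻] = 0.0433 mmol/kg

α₂ = 1 / (1 + [H⁺]/K2 + [H⁺]²/(K1K2)) = 1 / (1 + 10^+2.36 + 10^+1.29)
   = 1 / (1 + 229.09 + 19.498) = 1/249.59 = 0.004007
[CO3²⁻] = α₂ × DIC = 0.004007 × 10.8 = 0.0433 mmol/kg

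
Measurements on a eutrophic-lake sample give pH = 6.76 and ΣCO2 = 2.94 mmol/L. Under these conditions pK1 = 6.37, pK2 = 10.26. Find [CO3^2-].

α₂ = 1 / (1 + [H⁺]/K2 + [H⁺]²/(K1K2)) = 1 / (1 + 10^+3.50 + 10^+3.11)
   = 1 / (1 + 3162.3 + 1288.2) = 1/4451.5 = 0.0002246
[CO3²⁻] = α₂ × DIC = 0.0002246 × 2.94 = 0.000660 mmol/L = 0.660 μmol/L

[CO3²⁻] = 0.660 μmol/L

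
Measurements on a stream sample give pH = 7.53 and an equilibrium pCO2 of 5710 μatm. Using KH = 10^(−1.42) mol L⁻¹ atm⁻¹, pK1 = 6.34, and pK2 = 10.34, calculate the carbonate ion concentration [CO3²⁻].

[CO2*] = KH · pCO2 = 10^(−1.42) × 5710×10^-6 = 2.171×10^-4 mol/L
α₀ = 1/(1 + K1/[H⁺] + K1K2/[H⁺]²) = 1/(1 + 10^+1.19 + 10^-1.62) = 0.06056
DIC = [CO2*]/α₀ = 2.171×10^-4 / 0.06056 = 3.585 mmol/L
[CO3²⁻] = α₂·DIC; α₂ = 0.001453, so [CO3²⁻] = 0.001453 × 3.585 = 0.00521 mmol/L = 5.21 μmol/L

[CO3²⁻] = 5.21 μmol/L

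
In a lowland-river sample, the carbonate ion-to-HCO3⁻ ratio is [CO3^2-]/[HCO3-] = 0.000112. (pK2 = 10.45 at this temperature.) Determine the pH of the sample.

pH = 6.50

From K2 = [H⁺][CO3^2-]/[HCO3-]:  pH = pK2 + log₁₀([CO3^2-]/[HCO3-])
log₁₀(0.000112) = -3.951
pH = 10.45 + (-3.951) = 6.50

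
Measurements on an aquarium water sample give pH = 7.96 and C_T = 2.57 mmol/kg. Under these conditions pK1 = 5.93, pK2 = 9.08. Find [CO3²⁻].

α₂ = 1 / (1 + [H⁺]/K2 + [H⁺]²/(K1K2)) = 1 / (1 + 10^+1.12 + 10^-0.91)
   = 1 / (1 + 13.183 + 0.12303) = 1/14.306 = 0.06990
[CO3²⁻] = α₂ × DIC = 0.06990 × 2.57 = 0.180 mmol/kg

[CO3²⁻] = 0.180 mmol/kg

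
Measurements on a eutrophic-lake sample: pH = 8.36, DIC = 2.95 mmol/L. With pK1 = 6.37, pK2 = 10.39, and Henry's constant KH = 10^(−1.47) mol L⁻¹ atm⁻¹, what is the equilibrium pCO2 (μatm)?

α₀ = 1 / (1 + K1/[H⁺] + K1K2/[H⁺]²) = 1 / (1 + 10^+1.99 + 10^-0.04)
   = 1 / (1 + 97.724 + 0.91201) = 1/99.636 = 0.01004
[CO2*] = α₀ × DIC = 0.01004 × 2.95 = 0.02961 mmol/L
pCO2 = [CO2*]/KH = 2.961×10^-5 / 3.388×10^-2 = 874 μatm

pCO2 = 874 μatm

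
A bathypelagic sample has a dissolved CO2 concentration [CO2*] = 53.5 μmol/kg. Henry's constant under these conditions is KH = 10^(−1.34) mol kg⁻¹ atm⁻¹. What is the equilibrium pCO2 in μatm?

KH = 10^(−1.34) = 4.571×10^-2 mol kg⁻¹ atm⁻¹
pCO2 = [CO2*]/KH = 53.5×10^-6 / 4.571×10^-2 = 1.17×10^-3 atm = 1170 μatm

pCO2 = 1170 μatm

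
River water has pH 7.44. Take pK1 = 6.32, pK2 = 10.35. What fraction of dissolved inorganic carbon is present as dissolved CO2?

α₀ = 1 / (1 + K1/[H⁺] + K1K2/[H⁺]²) = 1 / (1 + 10^+1.12 + 10^-1.79)
   = 1 / (1 + 13.183 + 0.016218) = 1/14.199 = 0.07043

α₀ = 0.0704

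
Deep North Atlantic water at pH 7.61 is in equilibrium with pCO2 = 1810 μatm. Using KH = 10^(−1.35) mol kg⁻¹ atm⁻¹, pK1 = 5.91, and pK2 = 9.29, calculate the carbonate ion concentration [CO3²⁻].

[CO3²⁻] = 0.0847 mmol/kg

[CO2*] = KH · pCO2 = 10^(−1.35) × 1810×10^-6 = 8.085×10^-5 mol/kg
α₀ = 1/(1 + K1/[H⁺] + K1K2/[H⁺]²) = 1/(1 + 10^+1.70 + 10^+0.02) = 0.01917
DIC = [CO2*]/α₀ = 8.085×10^-5 / 0.01917 = 4.218 mmol/kg
[CO3²⁻] = α₂·DIC; α₂ = 0.02007, so [CO3²⁻] = 0.02007 × 4.218 = 0.0847 mmol/kg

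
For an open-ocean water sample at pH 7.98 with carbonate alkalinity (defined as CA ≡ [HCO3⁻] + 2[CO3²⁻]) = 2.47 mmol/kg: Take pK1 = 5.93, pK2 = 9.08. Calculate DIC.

CA = [HCO3⁻] + 2[CO3²⁻] = (α₁ + 2α₂)·DIC
At pH 7.98: [H⁺]/K1 = 10^-2.05 = 0.0089125, K2/[H⁺] = 10^-1.10 = 0.079433
α₁ = 1/(1 + 0.0089125 + 0.079433) = 1/1.0883 = 0.9188; α₂ = α₁·K2/[H⁺] = 0.07298
α₁ + 2α₂ = 1.0648
DIC = CA / (α₁ + 2α₂) = 2.47 / 1.0648 = 2.32 mmol/kg

DIC = 2.32 mmol/kg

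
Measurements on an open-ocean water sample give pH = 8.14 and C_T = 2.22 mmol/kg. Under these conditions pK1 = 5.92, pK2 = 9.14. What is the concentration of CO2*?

α₀ = 1 / (1 + K1/[H⁺] + K1K2/[H⁺]²) = 1 / (1 + 10^+2.22 + 10^+1.22)
   = 1 / (1 + 165.96 + 16.596) = 1/183.55 = 0.005448
[CO2*] = α₀ × DIC = 0.005448 × 2.22 = 0.0121 mmol/kg = 12.1 μmol/kg

[CO2*] = 12.1 μmol/kg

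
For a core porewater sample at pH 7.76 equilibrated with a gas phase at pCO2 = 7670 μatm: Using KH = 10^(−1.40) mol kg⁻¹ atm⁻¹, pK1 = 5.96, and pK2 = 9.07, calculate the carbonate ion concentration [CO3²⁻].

[CO3²⁻] = 0.944 mmol/kg

[CO2*] = KH · pCO2 = 10^(−1.40) × 7670×10^-6 = 3.053×10^-4 mol/kg
α₀ = 1/(1 + K1/[H⁺] + K1K2/[H⁺]²) = 1/(1 + 10^+1.80 + 10^+0.49) = 0.01488
DIC = [CO2*]/α₀ = 3.053×10^-4 / 0.01488 = 20.52 mmol/kg
[CO3²⁻] = α₂·DIC; α₂ = 0.04600, so [CO3²⁻] = 0.04600 × 20.52 = 0.944 mmol/kg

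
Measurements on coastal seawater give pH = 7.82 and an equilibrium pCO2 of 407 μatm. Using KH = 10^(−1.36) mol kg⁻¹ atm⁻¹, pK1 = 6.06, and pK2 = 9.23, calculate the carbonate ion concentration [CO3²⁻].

[CO2*] = KH · pCO2 = 10^(−1.36) × 407×10^-6 = 1.777×10^-5 mol/kg
α₀ = 1/(1 + K1/[H⁺] + K1K2/[H⁺]²) = 1/(1 + 10^+1.76 + 10^+0.35) = 0.01645
DIC = [CO2*]/α₀ = 1.777×10^-5 / 0.01645 = 1.080 mmol/kg
[CO3²⁻] = α₂·DIC; α₂ = 0.03683, so [CO3²⁻] = 0.03683 × 1.080 = 0.0398 mmol/kg

[CO3²⁻] = 0.0398 mmol/kg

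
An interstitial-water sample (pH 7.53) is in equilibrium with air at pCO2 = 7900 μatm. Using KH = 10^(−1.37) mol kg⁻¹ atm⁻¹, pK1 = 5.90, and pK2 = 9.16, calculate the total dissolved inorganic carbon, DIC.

DIC = 15.0 mmol/kg

[CO2*] = KH · pCO2 = 10^(−1.37) × 7900×10^-6 = 3.370×10^-4 mol/kg
α₀ = 1/(1 + K1/[H⁺] + K1K2/[H⁺]²) = 1/(1 + 10^+1.63 + 10^+0.00) = 0.02239
DIC = [CO2*]/α₀ = 3.370×10^-4 / 0.02239 = 15.0 mmol/kg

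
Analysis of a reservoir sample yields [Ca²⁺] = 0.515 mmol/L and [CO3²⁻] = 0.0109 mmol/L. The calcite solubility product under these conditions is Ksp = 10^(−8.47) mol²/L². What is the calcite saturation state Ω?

Ω = 1.66

Ksp = 10^(−8.47) = 3.388×10^-9
Ω = [Ca²⁺][CO3²⁻]/Ksp = (0.515×10^-3)(0.0109×10^-3) / 3.388×10^-9 = 1.66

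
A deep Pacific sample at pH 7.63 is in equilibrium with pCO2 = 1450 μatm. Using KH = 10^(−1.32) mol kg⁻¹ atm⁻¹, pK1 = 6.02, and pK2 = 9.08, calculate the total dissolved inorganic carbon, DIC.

[CO2*] = KH · pCO2 = 10^(−1.32) × 1450×10^-6 = 6.940×10^-5 mol/kg
α₀ = 1/(1 + K1/[H⁺] + K1K2/[H⁺]²) = 1/(1 + 10^+1.61 + 10^+0.16) = 0.02316
DIC = [CO2*]/α₀ = 6.940×10^-5 / 0.02316 = 3.00 mmol/kg

DIC = 3.00 mmol/kg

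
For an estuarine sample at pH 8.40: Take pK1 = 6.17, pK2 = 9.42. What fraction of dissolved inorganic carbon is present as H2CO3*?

α₀ = 1 / (1 + K1/[H⁺] + K1K2/[H⁺]²) = 1 / (1 + 10^+2.23 + 10^+1.21)
   = 1 / (1 + 169.82 + 16.218) = 1/187.04 = 0.005346

α₀ = 0.00535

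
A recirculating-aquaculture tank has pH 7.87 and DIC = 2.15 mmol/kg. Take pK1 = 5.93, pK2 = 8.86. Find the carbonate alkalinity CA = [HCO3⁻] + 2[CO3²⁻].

CA = [HCO3⁻] + 2[CO3²⁻] = (α₁ + 2α₂)·DIC
At pH 7.87: [H⁺]/K1 = 10^-1.94 = 0.011482, K2/[H⁺] = 10^-0.99 = 0.10233
α₁ = 1/(1 + 0.011482 + 0.10233) = 1/1.1138 = 0.8978; α₂ = α₁·K2/[H⁺] = 0.09187
α₁ + 2α₂ = 1.0816
CA = 1.0816 × 2.15 = 2.33 mmol/kg

CA = 2.33 mmol/kg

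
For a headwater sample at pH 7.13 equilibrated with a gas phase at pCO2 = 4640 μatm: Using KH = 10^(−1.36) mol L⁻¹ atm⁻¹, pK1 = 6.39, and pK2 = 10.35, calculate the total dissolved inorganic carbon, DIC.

[CO2*] = KH · pCO2 = 10^(−1.36) × 4640×10^-6 = 2.025×10^-4 mol/L
α₀ = 1/(1 + K1/[H⁺] + K1K2/[H⁺]²) = 1/(1 + 10^+0.74 + 10^-2.48) = 0.1539
DIC = [CO2*]/α₀ = 2.025×10^-4 / 0.1539 = 1.32 mmol/L

DIC = 1.32 mmol/L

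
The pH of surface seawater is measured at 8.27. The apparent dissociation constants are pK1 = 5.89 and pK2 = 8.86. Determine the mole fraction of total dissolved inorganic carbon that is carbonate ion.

α₂ = 0.204

α₂ = 1 / (1 + [H⁺]/K2 + [H⁺]²/(K1K2)) = 1 / (1 + 10^+0.59 + 10^-1.79)
   = 1 / (1 + 3.8905 + 0.016218) = 1/4.9067 = 0.2038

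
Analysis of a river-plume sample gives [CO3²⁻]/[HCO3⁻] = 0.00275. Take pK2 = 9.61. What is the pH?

pH = 7.05

From K2 = [H⁺][CO3²⁻]/[HCO3⁻]:  pH = pK2 + log₁₀([CO3²⁻]/[HCO3⁻])
log₁₀(0.00275) = -2.561
pH = 9.61 + (-2.561) = 7.05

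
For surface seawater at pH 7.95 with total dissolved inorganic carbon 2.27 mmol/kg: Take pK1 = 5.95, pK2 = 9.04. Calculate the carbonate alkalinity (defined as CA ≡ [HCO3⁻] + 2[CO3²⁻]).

CA = [HCO3⁻] + 2[CO3²⁻] = (α₁ + 2α₂)·DIC
At pH 7.95: [H⁺]/K1 = 10^-2.00 = 0.010000, K2/[H⁺] = 10^-1.09 = 0.081283
α₁ = 1/(1 + 0.010000 + 0.081283) = 1/1.0913 = 0.9164; α₂ = α₁·K2/[H⁺] = 0.07448
α₁ + 2α₂ = 1.0653
CA = 1.0653 × 2.27 = 2.42 mmol/kg

CA = 2.42 mmol/kg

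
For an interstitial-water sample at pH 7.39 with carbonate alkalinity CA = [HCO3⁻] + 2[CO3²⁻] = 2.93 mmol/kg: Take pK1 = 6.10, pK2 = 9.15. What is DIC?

DIC = 3.03 mmol/kg

CA = [HCO3⁻] + 2[CO3²⁻] = (α₁ + 2α₂)·DIC
At pH 7.39: [H⁺]/K1 = 10^-1.29 = 0.051286, K2/[H⁺] = 10^-1.76 = 0.017378
α₁ = 1/(1 + 0.051286 + 0.017378) = 1/1.0687 = 0.9357; α₂ = α₁·K2/[H⁺] = 0.01626
α₁ + 2α₂ = 0.9683
DIC = CA / (α₁ + 2α₂) = 2.93 / 0.9683 = 3.03 mmol/kg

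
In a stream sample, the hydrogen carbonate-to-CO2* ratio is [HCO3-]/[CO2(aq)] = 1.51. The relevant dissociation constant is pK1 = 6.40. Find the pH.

From K1 = [H⁺][HCO3-]/[CO2(aq)]:  pH = pK1 + log₁₀([HCO3-]/[CO2(aq)])
log₁₀(1.51) = +0.179
pH = 6.40 + (+0.179) = 6.58

pH = 6.58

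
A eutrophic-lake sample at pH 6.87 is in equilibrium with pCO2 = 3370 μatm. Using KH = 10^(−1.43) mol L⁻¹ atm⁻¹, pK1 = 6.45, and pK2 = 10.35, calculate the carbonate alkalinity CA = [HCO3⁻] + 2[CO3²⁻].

CA = 0.330 mmol/L

[CO2*] = KH · pCO2 = 10^(−1.43) × 3370×10^-6 = 1.252×10^-4 mol/L
α₀ = 1/(1 + K1/[H⁺] + K1K2/[H⁺]²) = 1/(1 + 10^+0.42 + 10^-3.06) = 0.2754
DIC = [CO2*]/α₀ = 1.252×10^-4 / 0.2754 = 0.4546 mmol/L
CA = (α₁ + 2α₂)·DIC = (0.7244 + 2×0.0002399) × 0.4546 = 0.330 mmol/L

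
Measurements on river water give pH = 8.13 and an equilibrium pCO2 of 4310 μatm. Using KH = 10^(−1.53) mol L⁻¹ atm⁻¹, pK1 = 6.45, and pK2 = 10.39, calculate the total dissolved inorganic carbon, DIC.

[CO2*] = KH · pCO2 = 10^(−1.53) × 4310×10^-6 = 1.272×10^-4 mol/L
α₀ = 1/(1 + K1/[H⁺] + K1K2/[H⁺]²) = 1/(1 + 10^+1.68 + 10^-0.58) = 0.02036
DIC = [CO2*]/α₀ = 1.272×10^-4 / 0.02036 = 6.25 mmol/L

DIC = 6.25 mmol/L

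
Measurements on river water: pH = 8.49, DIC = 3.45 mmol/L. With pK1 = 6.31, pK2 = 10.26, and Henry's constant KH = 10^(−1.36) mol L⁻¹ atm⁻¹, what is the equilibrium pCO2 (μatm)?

pCO2 = 510 μatm

α₀ = 1 / (1 + K1/[H⁺] + K1K2/[H⁺]²) = 1 / (1 + 10^+2.18 + 10^+0.41)
   = 1 / (1 + 151.36 + 2.5704) = 1/154.93 = 0.006455
[CO2*] = α₀ × DIC = 0.006455 × 3.45 = 0.02227 mmol/L
pCO2 = [CO2*]/KH = 2.227×10^-5 / 4.365×10^-2 = 510 μatm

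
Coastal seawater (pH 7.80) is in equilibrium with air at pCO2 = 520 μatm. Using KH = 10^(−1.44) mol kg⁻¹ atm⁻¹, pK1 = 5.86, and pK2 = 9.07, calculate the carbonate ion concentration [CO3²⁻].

[CO3²⁻] = 0.0883 mmol/kg

[CO2*] = KH · pCO2 = 10^(−1.44) × 520×10^-6 = 1.888×10^-5 mol/kg
α₀ = 1/(1 + K1/[H⁺] + K1K2/[H⁺]²) = 1/(1 + 10^+1.94 + 10^+0.67) = 0.01078
DIC = [CO2*]/α₀ = 1.888×10^-5 / 0.01078 = 1.752 mmol/kg
[CO3²⁻] = α₂·DIC; α₂ = 0.05042, so [CO3²⁻] = 0.05042 × 1.752 = 0.0883 mmol/kg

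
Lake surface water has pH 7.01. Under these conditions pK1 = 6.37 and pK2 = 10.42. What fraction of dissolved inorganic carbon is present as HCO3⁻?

α₁ = 0.813

α₁ = 1 / (1 + [H⁺]/K1 + K2/[H⁺]) = 1 / (1 + 10^-0.64 + 10^-3.41)
   = 1 / (1 + 0.22909 + 0.00038905) = 1/1.2295 = 0.8134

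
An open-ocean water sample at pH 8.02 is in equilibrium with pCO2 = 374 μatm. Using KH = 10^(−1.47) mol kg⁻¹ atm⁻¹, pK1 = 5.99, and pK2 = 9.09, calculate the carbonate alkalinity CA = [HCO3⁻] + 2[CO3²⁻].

[CO2*] = KH · pCO2 = 10^(−1.47) × 374×10^-6 = 1.267×10^-5 mol/kg
α₀ = 1/(1 + K1/[H⁺] + K1K2/[H⁺]²) = 1/(1 + 10^+2.03 + 10^+0.96) = 0.008527
DIC = [CO2*]/α₀ = 1.267×10^-5 / 0.008527 = 1.486 mmol/kg
CA = (α₁ + 2α₂)·DIC = (0.9137 + 2×0.07777) × 1.486 = 1.59 mmol/kg

CA = 1.59 mmol/kg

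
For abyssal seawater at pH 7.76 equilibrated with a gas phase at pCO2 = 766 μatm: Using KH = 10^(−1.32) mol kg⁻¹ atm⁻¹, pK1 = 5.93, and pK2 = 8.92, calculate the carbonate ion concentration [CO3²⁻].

[CO3²⁻] = 0.171 mmol/kg

[CO2*] = KH · pCO2 = 10^(−1.32) × 766×10^-6 = 3.666×10^-5 mol/kg
α₀ = 1/(1 + K1/[H⁺] + K1K2/[H⁺]²) = 1/(1 + 10^+1.83 + 10^+0.67) = 0.01365
DIC = [CO2*]/α₀ = 3.666×10^-5 / 0.01365 = 2.687 mmol/kg
[CO3²⁻] = α₂·DIC; α₂ = 0.06382, so [CO3²⁻] = 0.06382 × 2.687 = 0.171 mmol/kg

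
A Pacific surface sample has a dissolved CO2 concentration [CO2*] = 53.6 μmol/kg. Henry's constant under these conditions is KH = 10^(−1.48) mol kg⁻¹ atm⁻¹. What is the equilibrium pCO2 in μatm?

pCO2 = 1620 μatm

KH = 10^(−1.48) = 3.311×10^-2 mol kg⁻¹ atm⁻¹
pCO2 = [CO2*]/KH = 53.6×10^-6 / 3.311×10^-2 = 1.62×10^-3 atm = 1620 μatm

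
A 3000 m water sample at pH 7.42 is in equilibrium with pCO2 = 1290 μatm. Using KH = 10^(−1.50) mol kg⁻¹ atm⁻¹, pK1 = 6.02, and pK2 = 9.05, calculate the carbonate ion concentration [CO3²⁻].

[CO2*] = KH · pCO2 = 10^(−1.50) × 1290×10^-6 = 4.079×10^-5 mol/kg
α₀ = 1/(1 + K1/[H⁺] + K1K2/[H⁺]²) = 1/(1 + 10^+1.40 + 10^-0.23) = 0.03744
DIC = [CO2*]/α₀ = 4.079×10^-5 / 0.03744 = 1.089 mmol/kg
[CO3²⁻] = α₂·DIC; α₂ = 0.02205, so [CO3²⁻] = 0.02205 × 1.089 = 0.0240 mmol/kg

[CO3²⁻] = 0.0240 mmol/kg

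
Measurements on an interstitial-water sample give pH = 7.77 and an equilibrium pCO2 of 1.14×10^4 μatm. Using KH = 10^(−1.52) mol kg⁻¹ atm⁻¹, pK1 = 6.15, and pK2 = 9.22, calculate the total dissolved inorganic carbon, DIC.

[CO2*] = KH · pCO2 = 10^(−1.52) × 1.14×10^4×10^-6 = 3.443×10^-4 mol/kg
α₀ = 1/(1 + K1/[H⁺] + K1K2/[H⁺]²) = 1/(1 + 10^+1.62 + 10^+0.17) = 0.02264
DIC = [CO2*]/α₀ = 3.443×10^-4 / 0.02264 = 15.2 mmol/kg

DIC = 15.2 mmol/kg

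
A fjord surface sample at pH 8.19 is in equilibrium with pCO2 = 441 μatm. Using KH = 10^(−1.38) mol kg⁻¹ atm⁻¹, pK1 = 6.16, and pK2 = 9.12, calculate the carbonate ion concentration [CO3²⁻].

[CO2*] = KH · pCO2 = 10^(−1.38) × 441×10^-6 = 1.838×10^-5 mol/kg
α₀ = 1/(1 + K1/[H⁺] + K1K2/[H⁺]²) = 1/(1 + 10^+2.03 + 10^+1.10) = 0.008282
DIC = [CO2*]/α₀ = 1.838×10^-5 / 0.008282 = 2.220 mmol/kg
[CO3²⁻] = α₂·DIC; α₂ = 0.1043, so [CO3²⁻] = 0.1043 × 2.220 = 0.231 mmol/kg

[CO3²⁻] = 0.231 mmol/kg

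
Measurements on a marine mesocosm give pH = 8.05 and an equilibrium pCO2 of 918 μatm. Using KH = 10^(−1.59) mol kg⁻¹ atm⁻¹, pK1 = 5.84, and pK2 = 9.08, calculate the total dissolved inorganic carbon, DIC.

DIC = 4.21 mmol/kg

[CO2*] = KH · pCO2 = 10^(−1.59) × 918×10^-6 = 2.360×10^-5 mol/kg
α₀ = 1/(1 + K1/[H⁺] + K1K2/[H⁺]²) = 1/(1 + 10^+2.21 + 10^+1.18) = 0.005608
DIC = [CO2*]/α₀ = 2.360×10^-5 / 0.005608 = 4.21 mmol/kg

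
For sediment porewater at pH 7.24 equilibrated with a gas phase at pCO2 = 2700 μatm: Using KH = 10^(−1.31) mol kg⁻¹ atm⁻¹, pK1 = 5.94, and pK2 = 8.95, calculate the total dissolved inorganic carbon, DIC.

DIC = 2.82 mmol/kg

[CO2*] = KH · pCO2 = 10^(−1.31) × 2700×10^-6 = 1.322×10^-4 mol/kg
α₀ = 1/(1 + K1/[H⁺] + K1K2/[H⁺]²) = 1/(1 + 10^+1.30 + 10^-0.41) = 0.04686
DIC = [CO2*]/α₀ = 1.322×10^-4 / 0.04686 = 2.82 mmol/kg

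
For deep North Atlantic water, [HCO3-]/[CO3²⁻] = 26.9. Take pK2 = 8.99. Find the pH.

From K2 = [H⁺][CO3²⁻]/[HCO3-]:  pH = pK2 − log₁₀([HCO3-]/[CO3²⁻])
log₁₀(26.9) = +1.430
pH = 8.99 − (+1.430) = 7.56

pH = 7.56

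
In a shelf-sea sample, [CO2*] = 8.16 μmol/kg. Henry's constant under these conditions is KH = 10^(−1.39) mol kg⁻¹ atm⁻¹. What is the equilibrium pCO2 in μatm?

KH = 10^(−1.39) = 4.074×10^-2 mol kg⁻¹ atm⁻¹
pCO2 = [CO2*]/KH = 8.16×10^-6 / 4.074×10^-2 = 2.00×10^-4 atm = 200 μatm

pCO2 = 200 μatm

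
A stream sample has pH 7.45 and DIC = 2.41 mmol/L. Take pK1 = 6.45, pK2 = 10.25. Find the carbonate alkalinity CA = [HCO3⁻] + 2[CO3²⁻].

CA = [HCO3⁻] + 2[CO3²⁻] = (α₁ + 2α₂)·DIC
At pH 7.45: [H⁺]/K1 = 10^-1.00 = 0.10000, K2/[H⁺] = 10^-2.80 = 0.0015849
α₁ = 1/(1 + 0.10000 + 0.0015849) = 1/1.1016 = 0.9078; α₂ = α₁·K2/[H⁺] = 0.001439
α₁ + 2α₂ = 0.9107
CA = 0.9107 × 2.41 = 2.19 mmol/L

CA = 2.19 mmol/L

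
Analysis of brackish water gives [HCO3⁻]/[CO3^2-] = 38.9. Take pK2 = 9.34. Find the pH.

pH = 7.75

From K2 = [H⁺][CO3^2-]/[HCO3⁻]:  pH = pK2 − log₁₀([HCO3⁻]/[CO3^2-])
log₁₀(38.9) = +1.590
pH = 9.34 − (+1.590) = 7.75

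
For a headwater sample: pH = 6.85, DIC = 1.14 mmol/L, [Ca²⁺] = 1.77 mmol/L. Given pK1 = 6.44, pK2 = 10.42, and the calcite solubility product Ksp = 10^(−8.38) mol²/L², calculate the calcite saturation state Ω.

Ω = 0.0938

α₂ = 1 / (1 + [H⁺]/K2 + [H⁺]²/(K1K2)) = 1 / (1 + 10^+3.57 + 10^+3.16)
   = 1 / (1 + 3715.4 + 1445.4) = 1/5161.8 = 0.0001937
[CO3²⁻] = α₂ × DIC = 0.0001937 × 1.14 = 0.0002209 mmol/L = 0.2209 μmol/L
Ksp = 10^(−8.38) = 4.169×10^-9
Ω = [Ca²⁺][CO3²⁻]/Ksp = (1.77×10^-3)(2.209×10^-7) / 4.169×10^-9 = 0.0938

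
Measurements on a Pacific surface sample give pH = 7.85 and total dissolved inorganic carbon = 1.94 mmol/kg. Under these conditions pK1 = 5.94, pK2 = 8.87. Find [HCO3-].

[HCO3⁻] = 1.75 mmol/kg

α₁ = 1 / (1 + [H⁺]/K1 + K2/[H⁺]) = 1 / (1 + 10^-1.91 + 10^-1.02)
   = 1 / (1 + 0.012303 + 0.095499) = 1/1.1078 = 0.9027
[HCO3⁻] = α₁ × DIC = 0.9027 × 1.94 = 1.75 mmol/kg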